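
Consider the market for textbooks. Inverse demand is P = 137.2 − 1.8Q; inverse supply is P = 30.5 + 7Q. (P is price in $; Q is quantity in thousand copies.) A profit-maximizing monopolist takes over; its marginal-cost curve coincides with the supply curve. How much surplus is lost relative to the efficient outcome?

Competitive equilibrium: 137.2 − 1.8Q = 30.5 + 7Q → Q* = 12.125, P* = 115.375.
Marginal revenue: MR = 137.2 − 3.6Q. Set MR = MC: 137.2 − 3.6Q = 30.5 + 7Q → Q_m = 10.066.
Price P_m = 137.2 − 1.8·10.066 = 119.0812; MC(Q_m) = 30.5 + 7·10.066 = 100.962.
Competitive Q* = 12.125, so ΔQ = 2.059; wedge = 119.0812 − 100.962 = 18.1192.
DWL = ½ × 2.059 × 18.1192 = $18.65 thousand.

$18.65 thousand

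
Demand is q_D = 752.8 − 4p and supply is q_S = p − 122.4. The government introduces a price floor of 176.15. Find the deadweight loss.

12.321

In inverse form: demand p = 188.2 − 0.25q, supply p = 122.4 + q.
Competitive equilibrium: 188.2 − 0.25q = 122.4 + q → q* = 52.64, p* = 175.04.
At the floor p = 176.15, quantity demanded = (188.2 − 176.15)/0.25 = 48.2.
Sellers' marginal cost at q' = 48.2: 122.4 + 1·48.2 = 170.6.
Δq = 52.64 − 48.2 = 4.44; wedge = 176.15 − 170.6 = 5.55.
The triangle = ½ × 4.44 × 5.55 = 12.321.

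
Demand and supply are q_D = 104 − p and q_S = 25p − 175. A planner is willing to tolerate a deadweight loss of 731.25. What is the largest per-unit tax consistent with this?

In inverse form: demand p = 104 − q, supply p = 7 + 0.04q.
Competitive equilibrium: 104 − q = 7 + 0.04q → q* = 93.2692, p* = 10.7308.
A tax t gives Δq = t/1.04 and wedge t, so DWL = t²/2.08.
t²/2.08 = 731.25 → t² = 1521 → t = 39.

39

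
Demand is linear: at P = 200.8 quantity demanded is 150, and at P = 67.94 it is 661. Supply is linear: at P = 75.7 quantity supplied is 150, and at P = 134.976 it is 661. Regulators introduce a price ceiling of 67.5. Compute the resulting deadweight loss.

Demand slope = (67.94 − 200.8)/(661 − 150) = −0.26, so P = 239.8 − 0.26Q.
Supply slope = (134.976 − 75.7)/(661 − 150) = 0.116, so P = 58.3 + 0.116Q.
Competitive equilibrium: 239.8 − 0.26Q = 58.3 + 0.116Q → Q* = 482.7128, P* = 114.2947.
At the ceiling P = 67.5, quantity supplied = (67.5 − 58.3)/0.116 = 79.3103.
Willingness to pay at Q' = 79.3103: 239.8 − 0.26·79.3103 = 219.1793.
ΔQ = 482.7128 − 79.3103 = 403.4025; wedge = 219.1793 − 67.5 = 151.6793.
Deadweight loss = ½ × 403.4025 × 151.6793 = 30593.90.

30593.90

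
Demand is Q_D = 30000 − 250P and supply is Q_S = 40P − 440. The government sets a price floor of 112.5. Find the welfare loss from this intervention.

In inverse form: demand P = 120 − 0.004Q, supply P = 11 + 0.025Q.
Competitive equilibrium: 120 − 0.004Q = 11 + 0.025Q → Q* = 3758.6207, P* = 104.9655.
At the floor P = 112.5, quantity demanded = (120 − 112.5)/0.004 = 1875.
Sellers' marginal cost at Q' = 1875: 11 + 0.025·1875 = 57.875.
ΔQ = 3758.6207 − 1875 = 1883.6207; wedge = 112.5 − 57.875 = 54.625.
The triangle = ½ × 1883.6207 × 54.625 = 51446.39.

51446.39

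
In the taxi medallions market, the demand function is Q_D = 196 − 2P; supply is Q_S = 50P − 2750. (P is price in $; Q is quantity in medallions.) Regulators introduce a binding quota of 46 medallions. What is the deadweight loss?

In inverse form: demand P = 98 − 0.5Q, supply P = 55 + 0.02Q.
Competitive equilibrium: 98 − 0.5Q = 55 + 0.02Q → Q* = 82.6923, P* = 56.6538.
At Q = 46: demand price = 98 − 0.5·46 = 75; supply price = 55 + 0.02·46 = 55.92.
ΔQ = 82.6923 − 46 = 36.6923; wedge = 75 − 55.92 = 19.08.
The triangle = ½ × 36.6923 × 19.08 = $350.04.

$350.04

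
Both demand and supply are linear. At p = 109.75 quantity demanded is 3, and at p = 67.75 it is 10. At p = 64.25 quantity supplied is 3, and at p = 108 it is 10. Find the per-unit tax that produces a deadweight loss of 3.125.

8.75

Demand slope = (67.75 − 109.75)/(10 − 3) = −6, so p = 127.75 − 6q.
Supply slope = (108 − 64.25)/(10 − 3) = 6.25, so p = 45.5 + 6.25q.
Competitive equilibrium: 127.75 − 6q = 45.5 + 6.25q → q* = 6.7143, p* = 87.4643.
A tax t gives Δq = t/12.25 and wedge t, so DWL = t²/24.5.
t²/24.5 = 3.125 → t² = 76.5625 → t = 8.75.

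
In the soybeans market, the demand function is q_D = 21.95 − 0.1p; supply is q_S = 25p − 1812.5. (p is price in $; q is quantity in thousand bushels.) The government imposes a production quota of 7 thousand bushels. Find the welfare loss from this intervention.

$293.13 thousand

In inverse form: demand p = 219.5 − 10q, supply p = 72.5 + 0.04q.
Competitive equilibrium: 219.5 − 10q = 72.5 + 0.04q → q* = 14.64143, p* = 73.08566.
At q = 7: demand price = 219.5 − 10·7 = 149.5; supply price = 72.5 + 0.04·7 = 72.78.
Δq = 14.64143 − 7 = 7.64143; wedge = 149.5 − 72.78 = 76.72.
The triangle = ½ × 7.64143 × 76.72 = $293.13 thousand.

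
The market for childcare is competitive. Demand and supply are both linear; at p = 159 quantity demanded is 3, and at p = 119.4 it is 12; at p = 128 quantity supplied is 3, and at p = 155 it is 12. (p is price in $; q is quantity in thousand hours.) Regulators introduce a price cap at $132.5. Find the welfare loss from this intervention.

$26.76 thousand

Demand slope = (119.4 − 159)/(12 − 3) = −4.4, so p = 172.2 − 4.4q.
Supply slope = (155 − 128)/(12 − 3) = 3, so p = 119 + 3q.
Competitive equilibrium: 172.2 − 4.4q = 119 + 3q → q* = 7.1892, p* = 140.5676.
At the ceiling p = 132.5, quantity supplied = (132.5 − 119)/3 = 4.5.
Willingness to pay at q' = 4.5: 172.2 − 4.4·4.5 = 152.4.
Δq = 7.1892 − 4.5 = 2.6892; wedge = 152.4 − 132.5 = 19.9.
Deadweight loss = ½ × 2.6892 × 19.9 = $26.76 thousand.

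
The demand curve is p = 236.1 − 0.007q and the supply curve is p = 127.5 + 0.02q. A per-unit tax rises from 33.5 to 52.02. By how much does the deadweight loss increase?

Competitive equilibrium: 236.1 − 0.007q = 127.5 + 0.02q → q* = 4022.2222, p* = 207.9444.
For a per-unit tax t: Δq = t/0.027, so DWL = ½·t·(t/0.027) = t²/0.054.
At t = 33.5: DWL = 20782.407. At t = 52.02: DWL = 50112.6.
Increase = 50112.6 − 20782.407 = 29330.19.

29330.19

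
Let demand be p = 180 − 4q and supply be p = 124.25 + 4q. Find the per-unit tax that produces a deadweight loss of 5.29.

9.2

Competitive equilibrium: 180 − 4q = 124.25 + 4q → q* = 6.9688, p* = 152.125.
A tax t gives Δq = t/8 and wedge t, so DWL = t²/16.
t²/16 = 5.29 → t² = 84.64 → t = 9.2.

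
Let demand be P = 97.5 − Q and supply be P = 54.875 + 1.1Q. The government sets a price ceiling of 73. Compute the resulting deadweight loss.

Competitive equilibrium: 97.5 − Q = 54.875 + 1.1Q → Q* = 20.2976, P* = 77.2024.
At the ceiling P = 73, quantity supplied = (73 − 54.875)/1.1 = 16.4773.
Willingness to pay at Q' = 16.4773: 97.5 − 1·16.4773 = 81.0227.
ΔQ = 20.2976 − 16.4773 = 3.8203; wedge = 81.0227 − 73 = 8.0227.
Welfare loss = ½ × 3.8203 × 8.0227 = 15.32.

15.32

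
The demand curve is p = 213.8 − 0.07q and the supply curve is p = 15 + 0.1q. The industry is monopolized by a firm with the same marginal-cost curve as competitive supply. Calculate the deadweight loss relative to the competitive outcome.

9888.43

Competitive equilibrium: 213.8 − 0.07q = 15 + 0.1q → q* = 1169.41176, p* = 131.94118.
Marginal revenue: MR = 213.8 − 0.14q. Set MR = MC: 213.8 − 0.14q = 15 + 0.1q → q_m = 828.33333.
Price p_m = 213.8 − 0.07·828.33333 = 155.81667; MC(q_m) = 15 + 0.1·828.33333 = 97.83333.
Competitive q* = 1169.41176, so Δq = 341.07843; wedge = 155.81667 − 97.83333 = 57.98334.
Deadweight loss = ½ × 341.07843 × 57.98334 = 9888.43.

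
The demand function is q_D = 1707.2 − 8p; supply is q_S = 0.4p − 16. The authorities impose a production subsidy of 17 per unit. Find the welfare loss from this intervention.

In inverse form: demand p = 213.4 − 0.125q, supply p = 40 + 2.5q.
Competitive equilibrium: 213.4 − 0.125q = 40 + 2.5q → q* = 66.0571, p* = 205.1429.
The subsidy lowers effective supply by 17: p = 23 + 2.5q.
New quantity: 213.4 − 0.125q = 23 + 2.5q → q' = 72.5333.
Overproduction Δq = 72.5333 − 66.0571 = 6.4762; wedge = subsidy = 17.
The triangle = ½ × 6.4762 × 17 = 55.05.

55.05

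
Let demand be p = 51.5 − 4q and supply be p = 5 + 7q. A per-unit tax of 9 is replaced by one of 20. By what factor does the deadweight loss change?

4.938

Competitive equilibrium: 51.5 − 4q = 5 + 7q → q* = 4.2273, p* = 34.5909.
For a per-unit tax t: Δq = t/11, so DWL = ½·t·(t/11) = t²/22.
At t = 9: DWL = 3.682. At t = 20: DWL = 18.182.
Ratio = (20/9)² = 4.938.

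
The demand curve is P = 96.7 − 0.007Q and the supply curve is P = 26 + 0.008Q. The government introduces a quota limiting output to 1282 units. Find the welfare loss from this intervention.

88305.36

Competitive equilibrium: 96.7 − 0.007Q = 26 + 0.008Q → Q* = 4713.3333, P* = 63.7067.
At Q = 1282: demand price = 96.7 − 0.007·1282 = 87.726; supply price = 26 + 0.008·1282 = 36.256.
ΔQ = 4713.3333 − 1282 = 3431.3333; wedge = 87.726 − 36.256 = 51.47.
The triangle = ½ × 3431.3333 × 51.47 = 88305.36.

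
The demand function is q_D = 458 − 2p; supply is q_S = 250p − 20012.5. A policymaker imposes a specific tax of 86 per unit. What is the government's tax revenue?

10741.47

In inverse form: demand p = 229 − 0.5q, supply p = 80.05 + 0.004q.
Competitive equilibrium: 229 − 0.5q = 80.05 + 0.004q → q* = 295.5357, p* = 81.2321.
With the tax, the buyer price exceeds the seller price by 86: (229 − 0.5q) − (80.05 + 0.004q) = 86 → q' = 124.9008.
Tax revenue = 86 × 124.9008 = 10741.47.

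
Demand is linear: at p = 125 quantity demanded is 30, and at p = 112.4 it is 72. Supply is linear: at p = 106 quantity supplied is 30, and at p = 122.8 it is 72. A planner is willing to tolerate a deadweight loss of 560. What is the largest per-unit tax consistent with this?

28

Demand slope = (112.4 − 125)/(72 − 30) = −0.3, so p = 134 − 0.3q.
Supply slope = (122.8 − 106)/(72 − 30) = 0.4, so p = 94 + 0.4q.
Competitive equilibrium: 134 − 0.3q = 94 + 0.4q → q* = 57.1429, p* = 116.8571.
A tax t gives Δq = t/0.7 and wedge t, so DWL = t²/1.4.
t²/1.4 = 560 → t² = 784 → t = 28.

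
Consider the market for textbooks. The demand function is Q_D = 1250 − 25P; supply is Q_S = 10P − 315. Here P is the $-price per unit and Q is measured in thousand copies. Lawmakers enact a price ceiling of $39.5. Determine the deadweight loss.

In inverse form: demand P = 50 − 0.04Q, supply P = 31.5 + 0.1Q.
Competitive equilibrium: 50 − 0.04Q = 31.5 + 0.1Q → Q* = 132.1429, P* = 44.7143.
At the ceiling P = 39.5, quantity supplied = (39.5 − 31.5)/0.1 = 80.
Willingness to pay at Q' = 80: 50 − 0.04·80 = 46.8.
ΔQ = 132.1429 − 80 = 52.1429; wedge = 46.8 − 39.5 = 7.3.
DWL = ½ × 52.1429 × 7.3 = $190.32 thousand.

$190.32 thousand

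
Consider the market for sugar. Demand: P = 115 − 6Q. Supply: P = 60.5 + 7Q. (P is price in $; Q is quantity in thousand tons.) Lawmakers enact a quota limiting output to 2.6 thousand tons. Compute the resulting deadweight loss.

Competitive equilibrium: 115 − 6Q = 60.5 + 7Q → Q* = 4.1923, P* = 89.8462.
At Q = 2.6: demand price = 115 − 6·2.6 = 99.4; supply price = 60.5 + 7·2.6 = 78.7.
ΔQ = 4.1923 − 2.6 = 1.5923; wedge = 99.4 − 78.7 = 20.7.
Deadweight loss = ½ × 1.5923 × 20.7 = $16.48 thousand.

$16.48 thousand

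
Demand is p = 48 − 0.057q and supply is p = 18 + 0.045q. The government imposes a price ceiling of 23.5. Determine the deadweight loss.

1506.95

Competitive equilibrium: 48 − 0.057q = 18 + 0.045q → q* = 294.1176, p* = 31.2353.
At the ceiling p = 23.5, quantity supplied = (23.5 − 18)/0.045 = 122.2222.
Willingness to pay at q' = 122.2222: 48 − 0.057·122.2222 = 41.0333.
Δq = 294.1176 − 122.2222 = 171.8954; wedge = 41.0333 − 23.5 = 17.5333.
Deadweight loss = ½ × 171.8954 × 17.5333 = 1506.95.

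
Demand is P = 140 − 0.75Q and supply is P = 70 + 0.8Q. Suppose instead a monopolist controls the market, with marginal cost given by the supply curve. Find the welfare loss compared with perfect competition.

Competitive equilibrium: 140 − 0.75Q = 70 + 0.8Q → Q* = 45.1613, P* = 106.129.
Marginal revenue: MR = 140 − 1.5Q. Set MR = MC: 140 − 1.5Q = 70 + 0.8Q → Q_m = 30.4348.
Price P_m = 140 − 0.75·30.4348 = 117.1739; MC(Q_m) = 70 + 0.8·30.4348 = 94.3478.
Competitive Q* = 45.1613, so ΔQ = 14.7265; wedge = 117.1739 − 94.3478 = 22.8261.
Welfare loss = ½ × 14.7265 × 22.8261 = 168.07.

168.07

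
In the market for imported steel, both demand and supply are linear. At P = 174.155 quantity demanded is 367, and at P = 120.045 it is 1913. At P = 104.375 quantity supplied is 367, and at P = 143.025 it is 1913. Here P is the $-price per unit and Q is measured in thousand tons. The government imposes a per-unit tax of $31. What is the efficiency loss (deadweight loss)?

$8008.33 thousand

Demand slope = (120.045 − 174.155)/(1913 − 367) = −0.035, so P = 187 − 0.035Q.
Supply slope = (143.025 − 104.375)/(1913 − 367) = 0.025, so P = 95.2 + 0.025Q.
Competitive equilibrium: 187 − 0.035Q = 95.2 + 0.025Q → Q* = 1530, P* = 133.45.
With the tax, the buyer price exceeds the seller price by 31: (187 − 0.035Q) − (95.2 + 0.025Q) = 31 → Q' = 1013.3333.
ΔQ = 1530 − 1013.3333 = 516.6667; the wedge equals the tax, 31.
Welfare loss = ½ × 516.6667 × 31 = $8008.33 thousand.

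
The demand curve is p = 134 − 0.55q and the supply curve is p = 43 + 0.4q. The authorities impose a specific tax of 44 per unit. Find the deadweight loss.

Competitive equilibrium: 134 − 0.55q = 43 + 0.4q → q* = 95.7895, p* = 81.3158.
With the tax, the buyer price exceeds the seller price by 44: (134 − 0.55q) − (43 + 0.4q) = 44 → q' = 49.4737.
Δq = 95.7895 − 49.4737 = 46.3158; the wedge equals the tax, 44.
DWL = ½ × 46.3158 × 44 = 1018.95.

1018.95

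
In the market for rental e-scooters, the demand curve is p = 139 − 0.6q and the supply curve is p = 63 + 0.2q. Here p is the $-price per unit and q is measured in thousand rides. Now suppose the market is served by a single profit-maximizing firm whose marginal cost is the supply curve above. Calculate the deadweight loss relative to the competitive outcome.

Competitive equilibrium: 139 − 0.6q = 63 + 0.2q → q* = 95, p* = 82.
Marginal revenue: MR = 139 − 1.2q. Set MR = MC: 139 − 1.2q = 63 + 0.2q → q_m = 54.2857.
Price p_m = 139 − 0.6·54.2857 = 106.4286; MC(q_m) = 63 + 0.2·54.2857 = 73.8571.
Competitive q* = 95, so Δq = 40.7143; wedge = 106.4286 − 73.8571 = 32.5715.
The triangle = ½ × 40.7143 × 32.5715 = $663.06 thousand.

$663.06 thousand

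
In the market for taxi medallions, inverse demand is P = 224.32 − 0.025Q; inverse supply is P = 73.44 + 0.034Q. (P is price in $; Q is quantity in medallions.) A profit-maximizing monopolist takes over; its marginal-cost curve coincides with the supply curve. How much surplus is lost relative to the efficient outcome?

$17088.45

Competitive equilibrium: 224.32 − 0.025Q = 73.44 + 0.034Q → Q* = 2557.28814, P* = 160.3878.
Marginal revenue: MR = 224.32 − 0.05Q. Set MR = MC: 224.32 − 0.05Q = 73.44 + 0.034Q → Q_m = 1796.19048.
Price P_m = 224.32 − 0.025·1796.19048 = 179.41524; MC(Q_m) = 73.44 + 0.034·1796.19048 = 134.51048.
Competitive Q* = 2557.28814, so ΔQ = 761.09766; wedge = 179.41524 − 134.51048 = 44.90476.
DWL = ½ × 761.09766 × 44.90476 = $17088.45.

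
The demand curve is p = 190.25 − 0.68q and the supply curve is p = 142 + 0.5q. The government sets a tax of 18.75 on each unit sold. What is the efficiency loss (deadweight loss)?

148.97

Competitive equilibrium: 190.25 − 0.68q = 142 + 0.5q → q* = 40.8898, p* = 162.4449.
With the tax, the buyer price exceeds the seller price by 18.75: (190.25 − 0.68q) − (142 + 0.5q) = 18.75 → q' = 25.
Δq = 40.8898 − 25 = 15.8898; the wedge equals the tax, 18.75.
Deadweight loss = ½ × 15.8898 × 18.75 = 148.97.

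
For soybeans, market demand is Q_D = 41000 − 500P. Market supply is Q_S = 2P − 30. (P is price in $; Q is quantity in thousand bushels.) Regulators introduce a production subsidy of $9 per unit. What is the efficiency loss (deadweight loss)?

$80.68 thousand

In inverse form: demand P = 82 − 0.002Q, supply P = 15 + 0.5Q.
Competitive equilibrium: 82 − 0.002Q = 15 + 0.5Q → Q* = 133.4661, P* = 81.7331.
The subsidy lowers effective supply by 9: P = 6 + 0.5Q.
New quantity: 82 − 0.002Q = 6 + 0.5Q → Q' = 151.3944.
Overproduction ΔQ = 151.3944 − 133.4661 = 17.9283; wedge = subsidy = 9.
DWL = ½ × 17.9283 × 9 = $80.68 thousand.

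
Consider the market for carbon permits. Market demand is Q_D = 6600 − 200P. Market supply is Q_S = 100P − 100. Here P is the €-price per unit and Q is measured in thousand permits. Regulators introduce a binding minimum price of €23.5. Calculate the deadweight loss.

In inverse form: demand P = 33 − 0.005Q, supply P = 1 + 0.01Q.
Competitive equilibrium: 33 − 0.005Q = 1 + 0.01Q → Q* = 2133.3333, P* = 22.3333.
At the floor P = 23.5, quantity demanded = (33 − 23.5)/0.005 = 1900.
Sellers' marginal cost at Q' = 1900: 1 + 0.01·1900 = 20.
ΔQ = 2133.3333 − 1900 = 233.3333; wedge = 23.5 − 20 = 3.5.
DWL = ½ × 233.3333 × 3.5 = €408.33 thousand.

€408.33 thousand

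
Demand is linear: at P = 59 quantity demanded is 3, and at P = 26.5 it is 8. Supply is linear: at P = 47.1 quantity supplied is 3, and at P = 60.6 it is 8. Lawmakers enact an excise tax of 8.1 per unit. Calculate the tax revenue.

Demand slope = (26.5 − 59)/(8 − 3) = −6.5, so P = 78.5 − 6.5Q.
Supply slope = (60.6 − 47.1)/(8 − 3) = 2.7, so P = 39 + 2.7Q.
Competitive equilibrium: 78.5 − 6.5Q = 39 + 2.7Q → Q* = 4.2935, P* = 50.5924.
With the tax, the buyer price exceeds the seller price by 8.1: (78.5 − 6.5Q) − (39 + 2.7Q) = 8.1 → Q' = 3.413.
Tax revenue = 8.1 × 3.413 = 27.65.

27.65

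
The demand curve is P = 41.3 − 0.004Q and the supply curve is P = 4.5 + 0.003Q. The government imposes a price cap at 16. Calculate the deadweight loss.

Competitive equilibrium: 41.3 − 0.004Q = 4.5 + 0.003Q → Q* = 5257.14286, P* = 20.27143.
At the ceiling P = 16, quantity supplied = (16 − 4.5)/0.003 = 3833.33333.
Willingness to pay at Q' = 3833.33333: 41.3 − 0.004·3833.33333 = 25.96667.
ΔQ = 5257.14286 − 3833.33333 = 1423.80953; wedge = 25.96667 − 16 = 9.96667.
Deadweight loss = ½ × 1423.80953 × 9.96667 = 7095.32.

7095.32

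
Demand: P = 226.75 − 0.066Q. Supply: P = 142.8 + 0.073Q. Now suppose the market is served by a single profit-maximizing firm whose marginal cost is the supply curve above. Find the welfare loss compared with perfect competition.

2627.71

Competitive equilibrium: 226.75 − 0.066Q = 142.8 + 0.073Q → Q* = 603.95683, P* = 186.88885.
Marginal revenue: MR = 226.75 − 0.132Q. Set MR = MC: 226.75 − 0.132Q = 142.8 + 0.073Q → Q_m = 409.5122.
Price P_m = 226.75 − 0.066·409.5122 = 199.72219; MC(Q_m) = 142.8 + 0.073·409.5122 = 172.69439.
Competitive Q* = 603.95683, so ΔQ = 194.44463; wedge = 199.72219 − 172.69439 = 27.0278.
Deadweight loss = ½ × 194.44463 × 27.0278 = 2627.71.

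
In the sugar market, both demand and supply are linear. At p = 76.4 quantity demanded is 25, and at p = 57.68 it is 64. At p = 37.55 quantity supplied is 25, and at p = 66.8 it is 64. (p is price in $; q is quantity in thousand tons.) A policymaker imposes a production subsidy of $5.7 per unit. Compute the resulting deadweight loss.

$13.21 thousand

Demand slope = (57.68 − 76.4)/(64 − 25) = −0.48, so p = 88.4 − 0.48q.
Supply slope = (66.8 − 37.55)/(64 − 25) = 0.75, so p = 18.8 + 0.75q.
Competitive equilibrium: 88.4 − 0.48q = 18.8 + 0.75q → q* = 56.5854, p* = 61.239.
The subsidy lowers effective supply by 5.7: p = 13.1 + 0.75q.
New quantity: 88.4 − 0.48q = 13.1 + 0.75q → q' = 61.2195.
Overproduction Δq = 61.2195 − 56.5854 = 4.6341; wedge = subsidy = 5.7.
Deadweight loss = ½ × 4.6341 × 5.7 = $13.21 thousand.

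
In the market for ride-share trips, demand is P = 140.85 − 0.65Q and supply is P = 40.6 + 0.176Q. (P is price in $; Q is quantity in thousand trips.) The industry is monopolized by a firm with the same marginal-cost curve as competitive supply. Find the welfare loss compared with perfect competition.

$1179.81 thousand

Competitive equilibrium: 140.85 − 0.65Q = 40.6 + 0.176Q → Q* = 121.368, P* = 61.9608.
Marginal revenue: MR = 140.85 − 1.3Q. Set MR = MC: 140.85 − 1.3Q = 40.6 + 0.176Q → Q_m = 67.9201.
Price P_m = 140.85 − 0.65·67.9201 = 96.7019; MC(Q_m) = 40.6 + 0.176·67.9201 = 52.5539.
Competitive Q* = 121.368, so ΔQ = 53.4479; wedge = 96.7019 − 52.5539 = 44.148.
Deadweight loss = ½ × 53.4479 × 44.148 = $1179.81 thousand.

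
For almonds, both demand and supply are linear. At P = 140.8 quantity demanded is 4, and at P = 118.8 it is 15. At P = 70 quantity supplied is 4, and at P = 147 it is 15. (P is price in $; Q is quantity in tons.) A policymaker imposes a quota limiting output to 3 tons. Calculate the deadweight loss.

Demand slope = (118.8 − 140.8)/(15 − 4) = −2, so P = 148.8 − 2Q.
Supply slope = (147 − 70)/(15 − 4) = 7, so P = 42 + 7Q.
Competitive equilibrium: 148.8 − 2Q = 42 + 7Q → Q* = 11.8667, P* = 125.0667.
At Q = 3: demand price = 148.8 − 2·3 = 142.8; supply price = 42 + 7·3 = 63.
ΔQ = 11.8667 − 3 = 8.8667; wedge = 142.8 − 63 = 79.8.
The triangle = ½ × 8.8667 × 79.8 = $353.78.

$353.78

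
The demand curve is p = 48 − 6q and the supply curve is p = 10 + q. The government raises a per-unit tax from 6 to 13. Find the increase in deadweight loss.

9.50

Competitive equilibrium: 48 − 6q = 10 + q → q* = 5.4286, p* = 15.4286.
For a per-unit tax t: Δq = t/7, so DWL = ½·t·(t/7) = t²/14.
At t = 6: DWL = 2.571. At t = 13: DWL = 12.071.
Increase = 12.071 − 2.571 = 9.50.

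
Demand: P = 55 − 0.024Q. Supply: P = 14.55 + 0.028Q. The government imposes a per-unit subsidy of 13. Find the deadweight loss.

1625

Competitive equilibrium: 55 − 0.024Q = 14.55 + 0.028Q → Q* = 777.8846, P* = 36.3308.
The subsidy lowers effective supply by 13: P = 1.55 + 0.028Q.
New quantity: 55 − 0.024Q = 1.55 + 0.028Q → Q' = 1027.8846.
Overproduction ΔQ = 1027.8846 − 777.8846 = 250; wedge = subsidy = 13.
The triangle = ½ × 250 × 13 = 1625.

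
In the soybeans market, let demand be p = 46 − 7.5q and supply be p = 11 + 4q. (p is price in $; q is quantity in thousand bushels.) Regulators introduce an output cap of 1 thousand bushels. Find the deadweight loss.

$24.01 thousand

Competitive equilibrium: 46 − 7.5q = 11 + 4q → q* = 3.0435, p* = 23.1739.
At q = 1: demand price = 46 − 7.5·1 = 38.5; supply price = 11 + 4·1 = 15.
Δq = 3.0435 − 1 = 2.0435; wedge = 38.5 − 15 = 23.5.
The triangle = ½ × 2.0435 × 23.5 = $24.01 thousand.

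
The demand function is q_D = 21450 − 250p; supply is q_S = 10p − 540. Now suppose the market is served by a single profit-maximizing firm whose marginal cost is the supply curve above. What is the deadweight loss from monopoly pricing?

In inverse form: demand p = 85.8 − 0.004q, supply p = 54 + 0.1q.
Competitive equilibrium: 85.8 − 0.004q = 54 + 0.1q → q* = 305.7692, p* = 84.5769.
Marginal revenue: MR = 85.8 − 0.008q. Set MR = MC: 85.8 − 0.008q = 54 + 0.1q → q_m = 294.4444.
Price p_m = 85.8 − 0.004·294.4444 = 84.6222; MC(q_m) = 54 + 0.1·294.4444 = 83.4444.
Competitive q* = 305.7692, so Δq = 11.3248; wedge = 84.6222 − 83.4444 = 1.1778.
Deadweight loss = ½ × 11.3248 × 1.1778 = 6.67.

6.67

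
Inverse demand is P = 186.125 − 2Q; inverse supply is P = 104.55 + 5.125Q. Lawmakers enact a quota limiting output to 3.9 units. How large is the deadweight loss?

Competitive equilibrium: 186.125 − 2Q = 104.55 + 5.125Q → Q* = 11.4491, P* = 163.2268.
At Q = 3.9: demand price = 186.125 − 2·3.9 = 178.325; supply price = 104.55 + 5.125·3.9 = 124.5375.
ΔQ = 11.4491 − 3.9 = 7.5491; wedge = 178.325 − 124.5375 = 53.7875.
Welfare loss = ½ × 7.5491 × 53.7875 = 203.02.

203.02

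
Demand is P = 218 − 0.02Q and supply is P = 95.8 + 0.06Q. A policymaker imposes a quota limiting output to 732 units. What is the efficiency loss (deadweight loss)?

25312.81

Competitive equilibrium: 218 − 0.02Q = 95.8 + 0.06Q → Q* = 1527.5, P* = 187.45.
At Q = 732: demand price = 218 − 0.02·732 = 203.36; supply price = 95.8 + 0.06·732 = 139.72.
ΔQ = 1527.5 − 732 = 795.5; wedge = 203.36 − 139.72 = 63.64.
Welfare loss = ½ × 795.5 × 63.64 = 25312.81.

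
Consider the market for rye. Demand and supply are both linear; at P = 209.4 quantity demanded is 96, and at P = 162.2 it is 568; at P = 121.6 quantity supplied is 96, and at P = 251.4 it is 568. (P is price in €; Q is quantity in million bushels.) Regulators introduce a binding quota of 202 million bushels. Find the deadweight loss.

€3078.40 million

Demand slope = (162.2 − 209.4)/(568 − 96) = −0.1, so P = 219 − 0.1Q.
Supply slope = (251.4 − 121.6)/(568 − 96) = 0.275, so P = 95.2 + 0.275Q.
Competitive equilibrium: 219 − 0.1Q = 95.2 + 0.275Q → Q* = 330.1333, P* = 185.9867.
At Q = 202: demand price = 219 − 0.1·202 = 198.8; supply price = 95.2 + 0.275·202 = 150.75.
ΔQ = 330.1333 − 202 = 128.1333; wedge = 198.8 − 150.75 = 48.05.
Deadweight loss = ½ × 128.1333 × 48.05 = €3078.40 million.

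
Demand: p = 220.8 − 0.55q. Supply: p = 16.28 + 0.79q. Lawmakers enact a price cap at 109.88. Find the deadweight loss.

781.18

Competitive equilibrium: 220.8 − 0.55q = 16.28 + 0.79q → q* = 152.6269, p* = 136.8552.
At the ceiling p = 109.88, quantity supplied = (109.88 − 16.28)/0.79 = 118.481.
Willingness to pay at q' = 118.481: 220.8 − 0.55·118.481 = 155.6355.
Δq = 152.6269 − 118.481 = 34.1459; wedge = 155.6355 − 109.88 = 45.7555.
Welfare loss = ½ × 34.1459 × 45.7555 = 781.18.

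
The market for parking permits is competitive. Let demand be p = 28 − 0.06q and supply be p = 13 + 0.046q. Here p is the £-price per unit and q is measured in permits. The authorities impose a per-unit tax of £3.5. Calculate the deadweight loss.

Competitive equilibrium: 28 − 0.06q = 13 + 0.046q → q* = 141.5094, p* = 19.5094.
With the tax, the buyer price exceeds the seller price by 3.5: (28 − 0.06q) − (13 + 0.046q) = 3.5 → q' = 108.4906.
Δq = 141.5094 − 108.4906 = 33.0188; the wedge equals the tax, 3.5.
DWL = ½ × 33.0188 × 3.5 = £57.78.

£57.78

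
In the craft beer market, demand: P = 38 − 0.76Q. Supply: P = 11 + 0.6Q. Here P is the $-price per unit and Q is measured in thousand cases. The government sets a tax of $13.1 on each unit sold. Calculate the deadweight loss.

Competitive equilibrium: 38 − 0.76Q = 11 + 0.6Q → Q* = 19.8529, P* = 22.9118.
With the tax, the buyer price exceeds the seller price by 13.1: (38 − 0.76Q) − (11 + 0.6Q) = 13.1 → Q' = 10.2206.
ΔQ = 19.8529 − 10.2206 = 9.6323; the wedge equals the tax, 13.1.
Deadweight loss = ½ × 9.6323 × 13.1 = $63.09 thousand.

$63.09 thousand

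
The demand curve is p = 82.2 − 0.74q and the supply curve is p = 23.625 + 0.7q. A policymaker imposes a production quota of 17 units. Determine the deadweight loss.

403.64

Competitive equilibrium: 82.2 − 0.74q = 23.625 + 0.7q → q* = 40.6771, p* = 52.099.
At q = 17: demand price = 82.2 − 0.74·17 = 69.62; supply price = 23.625 + 0.7·17 = 35.525.
Δq = 40.6771 − 17 = 23.6771; wedge = 69.62 − 35.525 = 34.095.
Welfare loss = ½ × 23.6771 × 34.095 = 403.64.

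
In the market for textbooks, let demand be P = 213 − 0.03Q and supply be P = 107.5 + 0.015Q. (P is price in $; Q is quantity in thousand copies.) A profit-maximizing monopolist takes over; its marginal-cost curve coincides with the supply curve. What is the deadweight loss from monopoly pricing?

Competitive equilibrium: 213 − 0.03Q = 107.5 + 0.015Q → Q* = 2344.4444, P* = 142.6667.
Marginal revenue: MR = 213 − 0.06Q. Set MR = MC: 213 − 0.06Q = 107.5 + 0.015Q → Q_m = 1406.6667.
Price P_m = 213 − 0.03·1406.6667 = 170.8; MC(Q_m) = 107.5 + 0.015·1406.6667 = 128.6.
Competitive Q* = 2344.4444, so ΔQ = 937.7777; wedge = 170.8 − 128.6 = 42.2.
The triangle = ½ × 937.7777 × 42.2 = $19787.11 thousand.

$19787.11 thousand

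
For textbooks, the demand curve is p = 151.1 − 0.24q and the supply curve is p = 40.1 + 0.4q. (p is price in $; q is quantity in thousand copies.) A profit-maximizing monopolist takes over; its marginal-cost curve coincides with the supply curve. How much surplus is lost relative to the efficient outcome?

Competitive equilibrium: 151.1 − 0.24q = 40.1 + 0.4q → q* = 173.4375, p* = 109.475.
Marginal revenue: MR = 151.1 − 0.48q. Set MR = MC: 151.1 − 0.48q = 40.1 + 0.4q → q_m = 126.1364.
Price p_m = 151.1 − 0.24·126.1364 = 120.8273; MC(q_m) = 40.1 + 0.4·126.1364 = 90.5546.
Competitive q* = 173.4375, so Δq = 47.3011; wedge = 120.8273 − 90.5546 = 30.2727.
DWL = ½ × 47.3011 × 30.2727 = $715.97 thousand.

$715.97 thousand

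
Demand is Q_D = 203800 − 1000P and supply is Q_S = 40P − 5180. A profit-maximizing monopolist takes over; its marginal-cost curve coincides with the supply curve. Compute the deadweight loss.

145.63

In inverse form: demand P = 203.8 − 0.001Q, supply P = 129.5 + 0.025Q.
Competitive equilibrium: 203.8 − 0.001Q = 129.5 + 0.025Q → Q* = 2857.6923, P* = 200.9423.
Marginal revenue: MR = 203.8 − 0.002Q. Set MR = MC: 203.8 − 0.002Q = 129.5 + 0.025Q → Q_m = 2751.8519.
Price P_m = 203.8 − 0.001·2751.8519 = 201.0481; MC(Q_m) = 129.5 + 0.025·2751.8519 = 198.2963.
Competitive Q* = 2857.6923, so ΔQ = 105.8404; wedge = 201.0481 − 198.2963 = 2.7518.
Welfare loss = ½ × 105.8404 × 2.7518 = 145.63.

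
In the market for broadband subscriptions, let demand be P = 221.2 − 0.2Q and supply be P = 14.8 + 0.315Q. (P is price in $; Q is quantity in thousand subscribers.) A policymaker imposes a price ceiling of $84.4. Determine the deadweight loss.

$8326.72 thousand

Competitive equilibrium: 221.2 − 0.2Q = 14.8 + 0.315Q → Q* = 400.7767, P* = 141.0447.
At the ceiling P = 84.4, quantity supplied = (84.4 − 14.8)/0.315 = 220.9524.
Willingness to pay at Q' = 220.9524: 221.2 − 0.2·220.9524 = 177.0095.
ΔQ = 400.7767 − 220.9524 = 179.8243; wedge = 177.0095 − 84.4 = 92.6095.
The triangle = ½ × 179.8243 × 92.6095 = $8326.72 thousand.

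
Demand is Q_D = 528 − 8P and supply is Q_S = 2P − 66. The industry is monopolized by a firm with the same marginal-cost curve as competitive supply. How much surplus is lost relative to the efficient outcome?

24.20

In inverse form: demand P = 66 − 0.125Q, supply P = 33 + 0.5Q.
Competitive equilibrium: 66 − 0.125Q = 33 + 0.5Q → Q* = 52.8, P* = 59.4.
Marginal revenue: MR = 66 − 0.25Q. Set MR = MC: 66 − 0.25Q = 33 + 0.5Q → Q_m = 44.
Price P_m = 66 − 0.125·44 = 60.5; MC(Q_m) = 33 + 0.5·44 = 55.
Competitive Q* = 52.8, so ΔQ = 8.8; wedge = 60.5 − 55 = 5.5.
Deadweight loss = ½ × 8.8 × 5.5 = 24.20.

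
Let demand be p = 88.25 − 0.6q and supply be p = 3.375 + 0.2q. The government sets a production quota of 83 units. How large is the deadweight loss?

213.33

Competitive equilibrium: 88.25 − 0.6q = 3.375 + 0.2q → q* = 106.0938, p* = 24.5938.
At q = 83: demand price = 88.25 − 0.6·83 = 38.45; supply price = 3.375 + 0.2·83 = 19.975.
Δq = 106.0938 − 83 = 23.0938; wedge = 38.45 − 19.975 = 18.475.
Welfare loss = ½ × 23.0938 × 18.475 = 213.33.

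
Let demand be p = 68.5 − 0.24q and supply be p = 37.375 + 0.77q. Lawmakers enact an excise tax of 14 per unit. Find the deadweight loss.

Competitive equilibrium: 68.5 − 0.24q = 37.375 + 0.77q → q* = 30.8168, p* = 61.104.
With the tax, the buyer price exceeds the seller price by 14: (68.5 − 0.24q) − (37.375 + 0.77q) = 14 → q' = 16.9554.
Δq = 30.8168 − 16.9554 = 13.8614; the wedge equals the tax, 14.
Welfare loss = ½ × 13.8614 × 14 = 97.03.

97.03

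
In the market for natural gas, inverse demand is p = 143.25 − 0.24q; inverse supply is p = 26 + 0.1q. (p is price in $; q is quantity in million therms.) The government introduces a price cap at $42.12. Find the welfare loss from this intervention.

Competitive equilibrium: 143.25 − 0.24q = 26 + 0.1q → q* = 344.8529, p* = 60.4853.
At the ceiling p = 42.12, quantity supplied = (42.12 − 26)/0.1 = 161.2.
Willingness to pay at q' = 161.2: 143.25 − 0.24·161.2 = 104.562.
Δq = 344.8529 − 161.2 = 183.6529; wedge = 104.562 − 42.12 = 62.442.
Welfare loss = ½ × 183.6529 × 62.442 = $5733.83 million.

$5733.83 million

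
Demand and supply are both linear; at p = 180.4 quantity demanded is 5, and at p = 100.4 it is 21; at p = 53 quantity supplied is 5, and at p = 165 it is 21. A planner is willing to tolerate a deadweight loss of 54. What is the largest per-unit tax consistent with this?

Demand slope = (100.4 − 180.4)/(21 − 5) = −5, so p = 205.4 − 5q.
Supply slope = (165 − 53)/(21 − 5) = 7, so p = 18 + 7q.
Competitive equilibrium: 205.4 − 5q = 18 + 7q → q* = 15.6167, p* = 127.3167.
A tax t gives Δq = t/12 and wedge t, so DWL = t²/24.
t²/24 = 54 → t² = 1296 → t = 36.

36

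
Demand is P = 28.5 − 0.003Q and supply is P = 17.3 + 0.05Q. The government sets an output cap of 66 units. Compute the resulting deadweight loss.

559.63

Competitive equilibrium: 28.5 − 0.003Q = 17.3 + 0.05Q → Q* = 211.3208, P* = 27.866.
At Q = 66: demand price = 28.5 − 0.003·66 = 28.302; supply price = 17.3 + 0.05·66 = 20.6.
ΔQ = 211.3208 − 66 = 145.3208; wedge = 28.302 − 20.6 = 7.702.
Deadweight loss = ½ × 145.3208 × 7.702 = 559.63.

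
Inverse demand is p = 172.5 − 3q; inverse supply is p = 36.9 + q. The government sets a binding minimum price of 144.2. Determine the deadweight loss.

Competitive equilibrium: 172.5 − 3q = 36.9 + q → q* = 33.9, p* = 70.8.
At the floor p = 144.2, quantity demanded = (172.5 − 144.2)/3 = 9.4333.
Sellers' marginal cost at q' = 9.4333: 36.9 + 1·9.4333 = 46.3333.
Δq = 33.9 − 9.4333 = 24.4667; wedge = 144.2 − 46.3333 = 97.8667.
Welfare loss = ½ × 24.4667 × 97.8667 = 1197.24.

1197.24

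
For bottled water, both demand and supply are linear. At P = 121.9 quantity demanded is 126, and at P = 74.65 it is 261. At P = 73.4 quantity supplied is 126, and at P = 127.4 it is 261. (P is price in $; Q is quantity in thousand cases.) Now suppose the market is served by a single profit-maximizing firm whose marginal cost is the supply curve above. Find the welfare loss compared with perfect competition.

Demand slope = (74.65 − 121.9)/(261 − 126) = −0.35, so P = 166 − 0.35Q.
Supply slope = (127.4 − 73.4)/(261 − 126) = 0.4, so P = 23 + 0.4Q.
Competitive equilibrium: 166 − 0.35Q = 23 + 0.4Q → Q* = 190.6667, P* = 99.2667.
Marginal revenue: MR = 166 − 0.7Q. Set MR = MC: 166 − 0.7Q = 23 + 0.4Q → Q_m = 130.
Price P_m = 166 − 0.35·130 = 120.5; MC(Q_m) = 23 + 0.4·130 = 75.
Competitive Q* = 190.6667, so ΔQ = 60.6667; wedge = 120.5 − 75 = 45.5.
Welfare loss = ½ × 60.6667 × 45.5 = $1380.17 thousand.

$1380.17 thousand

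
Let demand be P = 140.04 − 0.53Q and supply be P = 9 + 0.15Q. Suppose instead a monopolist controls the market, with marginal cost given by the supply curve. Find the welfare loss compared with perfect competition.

Competitive equilibrium: 140.04 − 0.53Q = 9 + 0.15Q → Q* = 192.7059, P* = 37.9059.
Marginal revenue: MR = 140.04 − 1.06Q. Set MR = MC: 140.04 − 1.06Q = 9 + 0.15Q → Q_m = 108.2975.
Price P_m = 140.04 − 0.53·108.2975 = 82.6423; MC(Q_m) = 9 + 0.15·108.2975 = 25.2446.
Competitive Q* = 192.7059, so ΔQ = 84.4084; wedge = 82.6423 − 25.2446 = 57.3977.
Deadweight loss = ½ × 84.4084 × 57.3977 = 2422.42.

2422.42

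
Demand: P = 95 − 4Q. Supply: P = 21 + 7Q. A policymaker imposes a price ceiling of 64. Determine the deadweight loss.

1.88

Competitive equilibrium: 95 − 4Q = 21 + 7Q → Q* = 6.7273, P* = 68.0909.
At the ceiling P = 64, quantity supplied = (64 − 21)/7 = 6.1429.
Willingness to pay at Q' = 6.1429: 95 − 4·6.1429 = 70.4284.
ΔQ = 6.7273 − 6.1429 = 0.5844; wedge = 70.4284 − 64 = 6.4284.
Deadweight loss = ½ × 0.5844 × 6.4284 = 1.88.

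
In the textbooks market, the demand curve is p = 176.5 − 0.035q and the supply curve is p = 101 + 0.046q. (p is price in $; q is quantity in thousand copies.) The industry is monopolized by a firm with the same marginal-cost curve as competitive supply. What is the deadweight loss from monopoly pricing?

$3203.31 thousand

Competitive equilibrium: 176.5 − 0.035q = 101 + 0.046q → q* = 932.09877, p* = 143.87654.
Marginal revenue: MR = 176.5 − 0.07q. Set MR = MC: 176.5 − 0.07q = 101 + 0.046q → q_m = 650.86207.
Price p_m = 176.5 − 0.035·650.86207 = 153.71983; MC(q_m) = 101 + 0.046·650.86207 = 130.93966.
Competitive q* = 932.09877, so Δq = 281.2367; wedge = 153.71983 − 130.93966 = 22.78017.
Deadweight loss = ½ × 281.2367 × 22.78017 = $3203.31 thousand.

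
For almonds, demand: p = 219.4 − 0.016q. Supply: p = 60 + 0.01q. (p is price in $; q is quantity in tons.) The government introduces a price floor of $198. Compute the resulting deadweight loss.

$298680.59

Competitive equilibrium: 219.4 − 0.016q = 60 + 0.01q → q* = 6130.7692, p* = 121.3077.
At the floor p = 198, quantity demanded = (219.4 − 198)/0.016 = 1337.5.
Sellers' marginal cost at q' = 1337.5: 60 + 0.01·1337.5 = 73.375.
Δq = 6130.7692 − 1337.5 = 4793.2692; wedge = 198 − 73.375 = 124.625.
Deadweight loss = ½ × 4793.2692 × 124.625 = $298680.59.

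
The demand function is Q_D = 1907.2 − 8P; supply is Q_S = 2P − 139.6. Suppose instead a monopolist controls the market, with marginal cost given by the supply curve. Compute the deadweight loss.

In inverse form: demand P = 238.4 − 0.125Q, supply P = 69.8 + 0.5Q.
Competitive equilibrium: 238.4 − 0.125Q = 69.8 + 0.5Q → Q* = 269.76, P* = 204.68.
Marginal revenue: MR = 238.4 − 0.25Q. Set MR = MC: 238.4 − 0.25Q = 69.8 + 0.5Q → Q_m = 224.8.
Price P_m = 238.4 − 0.125·224.8 = 210.3; MC(Q_m) = 69.8 + 0.5·224.8 = 182.2.
Competitive Q* = 269.76, so ΔQ = 44.96; wedge = 210.3 − 182.2 = 28.1.
Deadweight loss = ½ × 44.96 × 28.1 = 631.688.

631.688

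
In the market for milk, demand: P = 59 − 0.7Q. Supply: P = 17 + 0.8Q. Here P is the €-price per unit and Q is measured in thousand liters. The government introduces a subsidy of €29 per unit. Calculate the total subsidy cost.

€1372.67 thousand

Competitive equilibrium: 59 − 0.7Q = 17 + 0.8Q → Q* = 28, P* = 39.4.
The subsidy lowers effective supply by 29: P = 0.8Q − 12.
New quantity: 59 − 0.7Q = 0.8Q − 12 → Q' = 47.3333.
Total subsidy cost = 29 × 47.3333 = €1372.67 thousand.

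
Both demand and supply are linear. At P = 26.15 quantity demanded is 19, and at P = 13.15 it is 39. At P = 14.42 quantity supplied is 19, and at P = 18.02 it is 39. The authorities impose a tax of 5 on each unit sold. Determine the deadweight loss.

15.06

Demand slope = (13.15 − 26.15)/(39 − 19) = −0.65, so P = 38.5 − 0.65Q.
Supply slope = (18.02 − 14.42)/(39 − 19) = 0.18, so P = 11 + 0.18Q.
Competitive equilibrium: 38.5 − 0.65Q = 11 + 0.18Q → Q* = 33.1325, P* = 16.9639.
With the tax, the buyer price exceeds the seller price by 5: (38.5 − 0.65Q) − (11 + 0.18Q) = 5 → Q' = 27.1084.
ΔQ = 33.1325 − 27.1084 = 6.0241; the wedge equals the tax, 5.
Deadweight loss = ½ × 6.0241 × 5 = 15.06.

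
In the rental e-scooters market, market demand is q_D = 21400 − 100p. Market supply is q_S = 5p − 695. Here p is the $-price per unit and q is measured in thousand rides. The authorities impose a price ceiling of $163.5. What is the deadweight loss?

In inverse form: demand p = 214 − 0.01q, supply p = 139 + 0.2q.
Competitive equilibrium: 214 − 0.01q = 139 + 0.2q → q* = 357.1429, p* = 210.4286.
At the ceiling p = 163.5, quantity supplied = (163.5 − 139)/0.2 = 122.5.
Willingness to pay at q' = 122.5: 214 − 0.01·122.5 = 212.775.
Δq = 357.1429 − 122.5 = 234.6429; wedge = 212.775 − 163.5 = 49.275.
The triangle = ½ × 234.6429 × 49.275 = $5781.01 thousand.

$5781.01 thousand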